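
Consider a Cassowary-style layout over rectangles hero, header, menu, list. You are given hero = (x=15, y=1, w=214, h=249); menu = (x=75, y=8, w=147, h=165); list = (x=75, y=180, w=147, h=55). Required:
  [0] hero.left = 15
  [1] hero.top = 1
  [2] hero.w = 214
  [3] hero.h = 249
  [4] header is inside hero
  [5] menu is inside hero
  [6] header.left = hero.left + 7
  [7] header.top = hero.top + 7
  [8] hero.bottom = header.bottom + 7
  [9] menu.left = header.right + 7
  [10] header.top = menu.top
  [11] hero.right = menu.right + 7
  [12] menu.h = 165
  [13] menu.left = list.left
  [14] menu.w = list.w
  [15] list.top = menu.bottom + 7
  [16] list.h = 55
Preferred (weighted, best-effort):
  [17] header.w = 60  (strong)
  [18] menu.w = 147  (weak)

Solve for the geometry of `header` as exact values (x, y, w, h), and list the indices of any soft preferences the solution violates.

1. header.x = 22  [header.left = hero.left + 7]
2. header.y = 8  [header.top = hero.top + 7]
3. header.h = 235  [hero.bottom = header.bottom + 7]
4. header.w = 46  [menu.left = header.right + 7]

header = (x=22, y=8, w=46, h=235)
violated soft preferences: 17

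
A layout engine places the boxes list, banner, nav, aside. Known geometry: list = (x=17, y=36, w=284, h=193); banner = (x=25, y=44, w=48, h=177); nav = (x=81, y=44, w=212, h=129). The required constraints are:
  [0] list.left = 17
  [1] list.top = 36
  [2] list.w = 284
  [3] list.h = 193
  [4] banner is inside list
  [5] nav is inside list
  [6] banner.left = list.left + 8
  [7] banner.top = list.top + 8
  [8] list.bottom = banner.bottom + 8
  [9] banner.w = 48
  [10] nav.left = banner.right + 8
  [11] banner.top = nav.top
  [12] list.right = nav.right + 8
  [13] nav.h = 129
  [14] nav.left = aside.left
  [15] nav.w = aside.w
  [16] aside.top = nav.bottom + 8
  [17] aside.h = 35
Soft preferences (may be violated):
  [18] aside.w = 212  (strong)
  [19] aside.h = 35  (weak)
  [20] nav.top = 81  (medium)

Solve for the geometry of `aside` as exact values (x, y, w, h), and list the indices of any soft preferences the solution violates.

1. aside.x = 81  [nav.left = aside.left]
2. aside.w = 212  [nav.w = aside.w]
3. aside.y = 181  [aside.top = nav.bottom + 8]
4. aside.h = 35  [aside.h = 35]

aside = (x=81, y=181, w=212, h=35)
violated soft preferences: 20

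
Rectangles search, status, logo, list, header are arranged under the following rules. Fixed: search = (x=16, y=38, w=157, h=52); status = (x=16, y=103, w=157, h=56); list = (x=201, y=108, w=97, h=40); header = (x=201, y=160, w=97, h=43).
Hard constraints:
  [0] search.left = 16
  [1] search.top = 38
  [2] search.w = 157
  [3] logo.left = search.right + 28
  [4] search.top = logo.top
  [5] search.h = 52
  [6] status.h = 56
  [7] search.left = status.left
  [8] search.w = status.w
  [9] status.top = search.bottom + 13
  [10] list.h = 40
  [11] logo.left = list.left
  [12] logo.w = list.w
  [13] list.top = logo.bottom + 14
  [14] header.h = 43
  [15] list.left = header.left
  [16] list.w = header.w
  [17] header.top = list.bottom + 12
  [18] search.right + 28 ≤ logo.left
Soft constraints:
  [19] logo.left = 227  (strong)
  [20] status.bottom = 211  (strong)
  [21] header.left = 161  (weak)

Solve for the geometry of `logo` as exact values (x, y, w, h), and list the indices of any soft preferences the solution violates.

1. logo.x = 201  [logo.left = search.right + 28]
2. logo.y = 38  [search.top = logo.top]
3. logo.w = 97  [logo.w = list.w]
4. logo.h = 56  [list.top = logo.bottom + 14]

logo = (x=201, y=38, w=97, h=56)
violated soft preferences: 19, 20, 21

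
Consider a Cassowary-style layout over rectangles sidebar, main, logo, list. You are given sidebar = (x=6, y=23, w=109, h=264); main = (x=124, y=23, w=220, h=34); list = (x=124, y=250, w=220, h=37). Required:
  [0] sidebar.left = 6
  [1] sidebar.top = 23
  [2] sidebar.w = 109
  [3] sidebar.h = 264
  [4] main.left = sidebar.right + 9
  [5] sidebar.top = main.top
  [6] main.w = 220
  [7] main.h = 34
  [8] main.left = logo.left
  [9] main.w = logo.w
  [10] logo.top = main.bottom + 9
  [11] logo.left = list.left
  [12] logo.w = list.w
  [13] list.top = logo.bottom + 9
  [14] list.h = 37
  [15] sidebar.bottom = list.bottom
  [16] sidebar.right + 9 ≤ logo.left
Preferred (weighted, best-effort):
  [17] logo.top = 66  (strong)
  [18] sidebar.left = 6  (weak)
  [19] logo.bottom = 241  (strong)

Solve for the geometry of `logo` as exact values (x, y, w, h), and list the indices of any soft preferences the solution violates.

1. logo.x = 124  [main.left = logo.left]
2. logo.w = 220  [main.w = logo.w]
3. logo.y = 66  [logo.top = main.bottom + 9]
4. logo.h = 175  [list.top = logo.bottom + 9]

logo = (x=124, y=66, w=220, h=175)
violated soft preferences: none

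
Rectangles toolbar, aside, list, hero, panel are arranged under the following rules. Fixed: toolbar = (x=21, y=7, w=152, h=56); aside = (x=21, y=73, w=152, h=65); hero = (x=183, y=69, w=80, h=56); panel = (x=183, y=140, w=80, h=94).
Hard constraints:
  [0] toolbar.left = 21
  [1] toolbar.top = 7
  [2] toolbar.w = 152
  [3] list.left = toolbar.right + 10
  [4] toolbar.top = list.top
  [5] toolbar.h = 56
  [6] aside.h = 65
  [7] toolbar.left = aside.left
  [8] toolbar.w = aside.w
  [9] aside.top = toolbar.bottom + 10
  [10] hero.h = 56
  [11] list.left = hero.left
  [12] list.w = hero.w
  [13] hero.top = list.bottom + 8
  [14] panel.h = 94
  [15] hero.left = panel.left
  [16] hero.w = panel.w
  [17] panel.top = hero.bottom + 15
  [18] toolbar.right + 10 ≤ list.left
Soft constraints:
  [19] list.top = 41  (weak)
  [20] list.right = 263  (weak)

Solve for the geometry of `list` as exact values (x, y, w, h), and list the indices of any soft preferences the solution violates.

list = (x=183, y=7, w=80, h=54)
violated soft preferences: 19

1. list.x = 183  [list.left = toolbar.right + 10]
2. list.y = 7  [toolbar.top = list.top]
3. list.w = 80  [list.w = hero.w]
4. list.h = 54  [hero.top = list.bottom + 8]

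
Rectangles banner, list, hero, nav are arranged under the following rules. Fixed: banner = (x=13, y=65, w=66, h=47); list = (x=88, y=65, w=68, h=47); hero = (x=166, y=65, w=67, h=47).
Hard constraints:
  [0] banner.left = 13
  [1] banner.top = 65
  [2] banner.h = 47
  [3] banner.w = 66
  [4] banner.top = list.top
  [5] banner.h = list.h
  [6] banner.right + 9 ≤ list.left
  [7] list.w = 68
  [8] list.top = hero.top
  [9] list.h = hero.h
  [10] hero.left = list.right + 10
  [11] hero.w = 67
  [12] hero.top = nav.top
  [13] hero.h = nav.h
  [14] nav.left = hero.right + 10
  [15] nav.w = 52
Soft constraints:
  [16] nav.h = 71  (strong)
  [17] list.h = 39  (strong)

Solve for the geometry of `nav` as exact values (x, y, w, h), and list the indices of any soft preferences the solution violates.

1. nav.y = 65  [hero.top = nav.top]
2. nav.h = 47  [hero.h = nav.h]
3. nav.x = 243  [nav.left = hero.right + 10]
4. nav.w = 52  [nav.w = 52]

nav = (x=243, y=65, w=52, h=47)
violated soft preferences: 16, 17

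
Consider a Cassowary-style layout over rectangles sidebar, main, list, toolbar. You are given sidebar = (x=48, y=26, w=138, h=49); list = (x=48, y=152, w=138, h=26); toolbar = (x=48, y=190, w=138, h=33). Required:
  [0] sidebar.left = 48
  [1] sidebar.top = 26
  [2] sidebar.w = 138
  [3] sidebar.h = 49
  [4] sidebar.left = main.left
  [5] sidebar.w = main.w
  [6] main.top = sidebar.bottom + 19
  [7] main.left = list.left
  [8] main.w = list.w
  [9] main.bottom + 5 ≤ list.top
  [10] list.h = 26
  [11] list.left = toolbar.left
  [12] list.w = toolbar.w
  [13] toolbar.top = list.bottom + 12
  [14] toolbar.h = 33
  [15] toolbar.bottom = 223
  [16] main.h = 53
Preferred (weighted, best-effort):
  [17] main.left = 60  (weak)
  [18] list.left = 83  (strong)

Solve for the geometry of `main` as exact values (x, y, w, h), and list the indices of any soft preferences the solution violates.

main = (x=48, y=94, w=138, h=53)
violated soft preferences: 17, 18

1. main.x = 48  [sidebar.left = main.left]
2. main.w = 138  [sidebar.w = main.w]
3. main.y = 94  [main.top = sidebar.bottom + 19]
4. main.h = 53  [main.h = 53]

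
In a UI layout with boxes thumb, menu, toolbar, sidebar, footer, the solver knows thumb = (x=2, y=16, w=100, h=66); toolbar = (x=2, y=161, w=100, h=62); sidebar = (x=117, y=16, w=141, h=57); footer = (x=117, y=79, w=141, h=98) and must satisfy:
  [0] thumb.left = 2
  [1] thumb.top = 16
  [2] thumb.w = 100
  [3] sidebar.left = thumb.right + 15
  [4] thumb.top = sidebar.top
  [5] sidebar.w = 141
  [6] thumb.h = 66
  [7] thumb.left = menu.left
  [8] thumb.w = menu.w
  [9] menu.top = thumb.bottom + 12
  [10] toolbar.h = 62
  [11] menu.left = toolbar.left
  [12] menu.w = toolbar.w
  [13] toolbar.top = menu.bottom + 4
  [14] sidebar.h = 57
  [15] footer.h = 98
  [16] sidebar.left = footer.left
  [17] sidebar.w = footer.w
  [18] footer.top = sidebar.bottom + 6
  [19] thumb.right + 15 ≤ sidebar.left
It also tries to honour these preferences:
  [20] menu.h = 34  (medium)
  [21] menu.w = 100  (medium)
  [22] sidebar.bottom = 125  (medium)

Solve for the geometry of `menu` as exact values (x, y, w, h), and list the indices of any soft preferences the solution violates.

1. menu.x = 2  [thumb.left = menu.left]
2. menu.w = 100  [thumb.w = menu.w]
3. menu.y = 94  [menu.top = thumb.bottom + 12]
4. menu.h = 63  [toolbar.top = menu.bottom + 4]

menu = (x=2, y=94, w=100, h=63)
violated soft preferences: 20, 22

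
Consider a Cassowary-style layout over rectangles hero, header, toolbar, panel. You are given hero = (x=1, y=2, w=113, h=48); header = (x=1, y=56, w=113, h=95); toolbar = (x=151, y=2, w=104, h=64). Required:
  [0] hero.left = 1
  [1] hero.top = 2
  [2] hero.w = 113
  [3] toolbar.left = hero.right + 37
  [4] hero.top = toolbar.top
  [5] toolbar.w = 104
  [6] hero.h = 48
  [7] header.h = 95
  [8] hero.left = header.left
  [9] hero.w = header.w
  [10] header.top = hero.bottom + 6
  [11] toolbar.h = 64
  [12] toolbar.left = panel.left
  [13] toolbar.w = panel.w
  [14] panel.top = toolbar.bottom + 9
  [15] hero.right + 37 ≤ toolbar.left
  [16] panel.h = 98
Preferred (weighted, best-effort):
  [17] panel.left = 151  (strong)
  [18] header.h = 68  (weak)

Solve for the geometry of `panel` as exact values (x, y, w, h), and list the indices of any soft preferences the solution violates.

1. panel.x = 151  [toolbar.left = panel.left]
2. panel.w = 104  [toolbar.w = panel.w]
3. panel.y = 75  [panel.top = toolbar.bottom + 9]
4. panel.h = 98  [panel.h = 98]

panel = (x=151, y=75, w=104, h=98)
violated soft preferences: 18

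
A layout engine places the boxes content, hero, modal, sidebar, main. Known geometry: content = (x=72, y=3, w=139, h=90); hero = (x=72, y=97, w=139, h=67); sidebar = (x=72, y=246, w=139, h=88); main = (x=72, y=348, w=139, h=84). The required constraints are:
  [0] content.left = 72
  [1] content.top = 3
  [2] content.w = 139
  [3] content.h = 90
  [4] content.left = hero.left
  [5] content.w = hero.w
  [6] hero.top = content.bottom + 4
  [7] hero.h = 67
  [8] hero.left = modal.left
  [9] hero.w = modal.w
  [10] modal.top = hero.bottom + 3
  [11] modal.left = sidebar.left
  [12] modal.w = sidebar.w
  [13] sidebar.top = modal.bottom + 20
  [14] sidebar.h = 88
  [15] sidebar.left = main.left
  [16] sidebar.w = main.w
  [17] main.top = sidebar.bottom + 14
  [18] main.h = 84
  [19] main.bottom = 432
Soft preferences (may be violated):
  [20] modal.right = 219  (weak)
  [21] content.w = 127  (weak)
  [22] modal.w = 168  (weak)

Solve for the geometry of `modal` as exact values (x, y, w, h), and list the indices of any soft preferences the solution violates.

1. modal.x = 72  [hero.left = modal.left]
2. modal.w = 139  [hero.w = modal.w]
3. modal.y = 167  [modal.top = hero.bottom + 3]
4. modal.h = 59  [sidebar.top = modal.bottom + 20]

modal = (x=72, y=167, w=139, h=59)
violated soft preferences: 20, 21, 22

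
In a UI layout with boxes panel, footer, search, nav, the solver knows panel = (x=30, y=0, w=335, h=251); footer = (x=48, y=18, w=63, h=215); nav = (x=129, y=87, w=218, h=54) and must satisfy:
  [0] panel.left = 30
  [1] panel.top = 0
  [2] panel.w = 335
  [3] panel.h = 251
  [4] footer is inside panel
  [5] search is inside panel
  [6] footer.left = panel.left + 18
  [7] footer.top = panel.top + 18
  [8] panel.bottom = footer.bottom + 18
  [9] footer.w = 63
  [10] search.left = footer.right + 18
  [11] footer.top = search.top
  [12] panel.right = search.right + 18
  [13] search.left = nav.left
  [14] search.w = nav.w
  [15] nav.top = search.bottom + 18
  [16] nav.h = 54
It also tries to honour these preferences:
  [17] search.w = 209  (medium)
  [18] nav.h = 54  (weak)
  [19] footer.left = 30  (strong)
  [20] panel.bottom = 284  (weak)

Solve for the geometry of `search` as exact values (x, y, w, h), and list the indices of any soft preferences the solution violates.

1. search.x = 129  [search.left = footer.right + 18]
2. search.y = 18  [footer.top = search.top]
3. search.w = 218  [panel.right = search.right + 18]
4. search.h = 51  [nav.top = search.bottom + 18]

search = (x=129, y=18, w=218, h=51)
violated soft preferences: 17, 19, 20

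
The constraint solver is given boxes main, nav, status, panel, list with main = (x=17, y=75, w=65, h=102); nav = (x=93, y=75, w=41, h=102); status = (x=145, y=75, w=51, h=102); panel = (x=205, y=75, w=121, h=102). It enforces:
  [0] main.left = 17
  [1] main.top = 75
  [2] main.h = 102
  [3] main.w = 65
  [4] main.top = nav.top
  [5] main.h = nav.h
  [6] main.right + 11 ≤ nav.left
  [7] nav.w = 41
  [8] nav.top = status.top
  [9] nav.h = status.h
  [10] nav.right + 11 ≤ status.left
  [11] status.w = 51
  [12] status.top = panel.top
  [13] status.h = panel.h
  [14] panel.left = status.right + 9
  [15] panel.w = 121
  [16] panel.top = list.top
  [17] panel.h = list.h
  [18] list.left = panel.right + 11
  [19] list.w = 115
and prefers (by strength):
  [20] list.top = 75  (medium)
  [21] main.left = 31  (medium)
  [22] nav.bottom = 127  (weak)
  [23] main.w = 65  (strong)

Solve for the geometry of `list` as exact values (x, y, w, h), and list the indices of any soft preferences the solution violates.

list = (x=337, y=75, w=115, h=102)
violated soft preferences: 21, 22

1. list.y = 75  [panel.top = list.top]
2. list.h = 102  [panel.h = list.h]
3. list.x = 337  [list.left = panel.right + 11]
4. list.w = 115  [list.w = 115]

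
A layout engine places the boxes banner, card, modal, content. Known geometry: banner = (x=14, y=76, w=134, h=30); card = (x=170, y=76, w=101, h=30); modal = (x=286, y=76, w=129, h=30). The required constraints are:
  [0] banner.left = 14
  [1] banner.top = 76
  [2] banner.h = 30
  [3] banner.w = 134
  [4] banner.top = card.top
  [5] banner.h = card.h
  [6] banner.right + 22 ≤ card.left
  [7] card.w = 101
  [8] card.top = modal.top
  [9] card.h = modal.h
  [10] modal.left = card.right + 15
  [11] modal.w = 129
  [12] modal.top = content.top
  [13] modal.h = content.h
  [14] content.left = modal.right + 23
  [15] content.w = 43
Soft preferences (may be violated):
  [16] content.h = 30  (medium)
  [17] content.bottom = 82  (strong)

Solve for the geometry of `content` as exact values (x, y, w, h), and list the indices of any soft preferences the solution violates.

content = (x=438, y=76, w=43, h=30)
violated soft preferences: 17

1. content.y = 76  [modal.top = content.top]
2. content.h = 30  [modal.h = content.h]
3. content.x = 438  [content.left = modal.right + 23]
4. content.w = 43  [content.w = 43]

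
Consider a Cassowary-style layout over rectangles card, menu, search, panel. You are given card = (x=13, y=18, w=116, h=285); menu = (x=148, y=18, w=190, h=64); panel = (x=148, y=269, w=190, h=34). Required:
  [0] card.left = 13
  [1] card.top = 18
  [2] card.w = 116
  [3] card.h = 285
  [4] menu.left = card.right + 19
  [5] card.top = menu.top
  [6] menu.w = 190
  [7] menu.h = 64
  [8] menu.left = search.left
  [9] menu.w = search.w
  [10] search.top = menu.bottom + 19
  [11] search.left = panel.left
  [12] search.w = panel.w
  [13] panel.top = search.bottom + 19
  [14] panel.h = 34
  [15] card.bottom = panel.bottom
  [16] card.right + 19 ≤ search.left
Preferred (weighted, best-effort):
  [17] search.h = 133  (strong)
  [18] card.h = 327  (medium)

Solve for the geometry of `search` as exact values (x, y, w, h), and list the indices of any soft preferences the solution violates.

search = (x=148, y=101, w=190, h=149)
violated soft preferences: 17, 18

1. search.x = 148  [menu.left = search.left]
2. search.w = 190  [menu.w = search.w]
3. search.y = 101  [search.top = menu.bottom + 19]
4. search.h = 149  [panel.top = search.bottom + 19]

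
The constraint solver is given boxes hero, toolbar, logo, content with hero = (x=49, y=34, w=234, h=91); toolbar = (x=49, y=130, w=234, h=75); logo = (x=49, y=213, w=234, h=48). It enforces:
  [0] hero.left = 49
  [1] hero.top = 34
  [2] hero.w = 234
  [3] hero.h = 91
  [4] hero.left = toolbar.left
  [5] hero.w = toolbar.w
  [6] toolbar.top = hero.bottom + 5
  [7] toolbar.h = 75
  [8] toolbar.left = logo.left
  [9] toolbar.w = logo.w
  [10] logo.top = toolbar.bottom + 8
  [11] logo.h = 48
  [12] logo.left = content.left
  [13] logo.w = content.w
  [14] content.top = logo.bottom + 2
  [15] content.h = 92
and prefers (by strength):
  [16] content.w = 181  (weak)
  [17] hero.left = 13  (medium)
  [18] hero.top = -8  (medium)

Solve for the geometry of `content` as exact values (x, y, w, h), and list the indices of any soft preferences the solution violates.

content = (x=49, y=263, w=234, h=92)
violated soft preferences: 16, 17, 18

1. content.x = 49  [logo.left = content.left]
2. content.w = 234  [logo.w = content.w]
3. content.y = 263  [content.top = logo.bottom + 2]
4. content.h = 92  [content.h = 92]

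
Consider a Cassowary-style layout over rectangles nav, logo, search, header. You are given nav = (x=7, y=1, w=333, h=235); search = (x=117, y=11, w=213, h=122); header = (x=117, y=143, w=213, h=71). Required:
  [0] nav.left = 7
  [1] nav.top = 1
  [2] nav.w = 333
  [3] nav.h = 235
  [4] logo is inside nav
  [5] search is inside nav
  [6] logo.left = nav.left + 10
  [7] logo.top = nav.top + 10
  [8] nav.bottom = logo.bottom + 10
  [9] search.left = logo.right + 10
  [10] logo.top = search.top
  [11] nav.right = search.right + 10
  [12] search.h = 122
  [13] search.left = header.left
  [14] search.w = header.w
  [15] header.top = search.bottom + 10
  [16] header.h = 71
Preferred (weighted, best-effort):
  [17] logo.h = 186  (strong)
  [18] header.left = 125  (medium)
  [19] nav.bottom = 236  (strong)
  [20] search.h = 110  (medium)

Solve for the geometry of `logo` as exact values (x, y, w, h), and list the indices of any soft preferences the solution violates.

1. logo.x = 17  [logo.left = nav.left + 10]
2. logo.y = 11  [logo.top = nav.top + 10]
3. logo.h = 215  [nav.bottom = logo.bottom + 10]
4. logo.w = 90  [search.left = logo.right + 10]

logo = (x=17, y=11, w=90, h=215)
violated soft preferences: 17, 18, 20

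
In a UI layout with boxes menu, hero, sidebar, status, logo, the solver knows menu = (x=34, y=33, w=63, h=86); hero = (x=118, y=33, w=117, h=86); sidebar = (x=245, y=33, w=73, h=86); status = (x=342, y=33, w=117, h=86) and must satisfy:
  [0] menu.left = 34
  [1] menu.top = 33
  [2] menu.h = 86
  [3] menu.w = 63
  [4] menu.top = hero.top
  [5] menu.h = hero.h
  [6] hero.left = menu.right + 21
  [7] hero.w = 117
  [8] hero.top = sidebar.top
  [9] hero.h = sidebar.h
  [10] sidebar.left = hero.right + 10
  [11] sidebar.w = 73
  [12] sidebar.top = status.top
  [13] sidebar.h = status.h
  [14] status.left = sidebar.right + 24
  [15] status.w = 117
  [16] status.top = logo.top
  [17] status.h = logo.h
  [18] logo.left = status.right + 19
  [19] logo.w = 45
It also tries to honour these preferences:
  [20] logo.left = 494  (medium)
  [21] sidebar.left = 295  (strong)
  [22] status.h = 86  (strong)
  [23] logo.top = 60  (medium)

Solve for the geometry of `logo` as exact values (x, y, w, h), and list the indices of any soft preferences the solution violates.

logo = (x=478, y=33, w=45, h=86)
violated soft preferences: 20, 21, 23

1. logo.y = 33  [status.top = logo.top]
2. logo.h = 86  [status.h = logo.h]
3. logo.x = 478  [logo.left = status.right + 19]
4. logo.w = 45  [logo.w = 45]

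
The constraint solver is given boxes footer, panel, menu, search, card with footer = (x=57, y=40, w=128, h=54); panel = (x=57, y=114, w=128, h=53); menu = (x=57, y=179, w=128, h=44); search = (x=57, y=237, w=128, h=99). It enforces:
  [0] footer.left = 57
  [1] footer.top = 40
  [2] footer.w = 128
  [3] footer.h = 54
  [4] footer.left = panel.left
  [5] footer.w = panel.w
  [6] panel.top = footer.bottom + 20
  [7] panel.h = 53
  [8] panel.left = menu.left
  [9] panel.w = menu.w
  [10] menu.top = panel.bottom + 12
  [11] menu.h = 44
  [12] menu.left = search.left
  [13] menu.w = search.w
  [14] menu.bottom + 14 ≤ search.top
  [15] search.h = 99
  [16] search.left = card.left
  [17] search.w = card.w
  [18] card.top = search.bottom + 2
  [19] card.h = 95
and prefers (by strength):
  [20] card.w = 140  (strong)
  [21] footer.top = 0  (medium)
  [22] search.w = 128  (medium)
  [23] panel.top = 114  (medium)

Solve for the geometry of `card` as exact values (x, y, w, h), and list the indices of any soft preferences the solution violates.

card = (x=57, y=338, w=128, h=95)
violated soft preferences: 20, 21

1. card.x = 57  [search.left = card.left]
2. card.w = 128  [search.w = card.w]
3. card.y = 338  [card.top = search.bottom + 2]
4. card.h = 95  [card.h = 95]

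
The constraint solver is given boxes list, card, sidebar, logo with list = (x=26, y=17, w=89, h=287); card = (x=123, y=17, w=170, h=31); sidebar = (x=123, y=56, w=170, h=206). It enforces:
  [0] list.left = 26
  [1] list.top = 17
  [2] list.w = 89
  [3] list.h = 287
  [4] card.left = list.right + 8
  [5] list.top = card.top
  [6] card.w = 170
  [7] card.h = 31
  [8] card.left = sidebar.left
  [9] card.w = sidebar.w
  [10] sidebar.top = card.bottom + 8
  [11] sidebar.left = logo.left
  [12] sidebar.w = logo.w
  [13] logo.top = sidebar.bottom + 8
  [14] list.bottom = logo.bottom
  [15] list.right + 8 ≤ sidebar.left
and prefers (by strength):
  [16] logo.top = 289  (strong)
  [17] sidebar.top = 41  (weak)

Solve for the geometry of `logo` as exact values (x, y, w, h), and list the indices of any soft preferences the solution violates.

logo = (x=123, y=270, w=170, h=34)
violated soft preferences: 16, 17

1. logo.x = 123  [sidebar.left = logo.left]
2. logo.w = 170  [sidebar.w = logo.w]
3. logo.y = 270  [logo.top = sidebar.bottom + 8]
4. logo.h = 34  [list.bottom = logo.bottom]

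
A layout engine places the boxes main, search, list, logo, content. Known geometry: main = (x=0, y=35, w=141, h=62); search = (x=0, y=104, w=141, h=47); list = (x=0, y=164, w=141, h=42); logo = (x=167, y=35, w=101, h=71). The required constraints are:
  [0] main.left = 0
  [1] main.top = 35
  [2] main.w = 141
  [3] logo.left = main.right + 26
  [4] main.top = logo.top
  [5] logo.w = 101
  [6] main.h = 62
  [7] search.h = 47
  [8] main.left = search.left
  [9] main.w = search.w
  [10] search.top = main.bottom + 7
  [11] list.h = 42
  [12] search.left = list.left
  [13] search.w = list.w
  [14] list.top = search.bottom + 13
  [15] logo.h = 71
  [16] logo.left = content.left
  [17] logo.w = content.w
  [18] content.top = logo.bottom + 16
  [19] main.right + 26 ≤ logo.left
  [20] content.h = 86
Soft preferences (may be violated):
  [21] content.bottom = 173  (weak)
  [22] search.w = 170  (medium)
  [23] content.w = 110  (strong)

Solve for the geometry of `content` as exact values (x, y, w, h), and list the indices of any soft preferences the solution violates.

1. content.x = 167  [logo.left = content.left]
2. content.w = 101  [logo.w = content.w]
3. content.y = 122  [content.top = logo.bottom + 16]
4. content.h = 86  [content.h = 86]

content = (x=167, y=122, w=101, h=86)
violated soft preferences: 21, 22, 23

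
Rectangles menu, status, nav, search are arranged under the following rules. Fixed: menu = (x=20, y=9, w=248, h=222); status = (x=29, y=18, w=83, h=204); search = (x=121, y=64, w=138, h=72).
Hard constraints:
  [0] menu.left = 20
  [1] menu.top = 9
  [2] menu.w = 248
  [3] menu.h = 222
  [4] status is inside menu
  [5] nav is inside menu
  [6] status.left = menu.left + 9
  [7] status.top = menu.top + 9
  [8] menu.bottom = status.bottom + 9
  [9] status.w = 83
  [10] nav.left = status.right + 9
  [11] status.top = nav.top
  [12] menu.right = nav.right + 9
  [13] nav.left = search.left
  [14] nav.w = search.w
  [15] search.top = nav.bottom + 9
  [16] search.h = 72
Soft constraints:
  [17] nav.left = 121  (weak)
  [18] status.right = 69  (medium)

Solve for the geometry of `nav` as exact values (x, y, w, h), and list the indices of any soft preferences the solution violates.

nav = (x=121, y=18, w=138, h=37)
violated soft preferences: 18

1. nav.x = 121  [nav.left = status.right + 9]
2. nav.y = 18  [status.top = nav.top]
3. nav.w = 138  [menu.right = nav.right + 9]
4. nav.h = 37  [search.top = nav.bottom + 9]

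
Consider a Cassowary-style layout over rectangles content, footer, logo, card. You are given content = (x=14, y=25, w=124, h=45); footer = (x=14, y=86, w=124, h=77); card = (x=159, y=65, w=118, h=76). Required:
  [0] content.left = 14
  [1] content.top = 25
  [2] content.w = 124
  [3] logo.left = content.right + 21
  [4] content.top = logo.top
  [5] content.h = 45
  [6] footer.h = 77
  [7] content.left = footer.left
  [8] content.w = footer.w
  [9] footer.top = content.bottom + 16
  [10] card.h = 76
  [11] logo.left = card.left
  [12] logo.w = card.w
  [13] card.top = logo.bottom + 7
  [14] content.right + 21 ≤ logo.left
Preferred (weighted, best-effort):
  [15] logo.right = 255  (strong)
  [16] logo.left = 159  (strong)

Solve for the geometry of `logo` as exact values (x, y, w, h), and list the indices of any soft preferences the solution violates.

logo = (x=159, y=25, w=118, h=33)
violated soft preferences: 15

1. logo.x = 159  [logo.left = content.right + 21]
2. logo.y = 25  [content.top = logo.top]
3. logo.w = 118  [logo.w = card.w]
4. logo.h = 33  [card.top = logo.bottom + 7]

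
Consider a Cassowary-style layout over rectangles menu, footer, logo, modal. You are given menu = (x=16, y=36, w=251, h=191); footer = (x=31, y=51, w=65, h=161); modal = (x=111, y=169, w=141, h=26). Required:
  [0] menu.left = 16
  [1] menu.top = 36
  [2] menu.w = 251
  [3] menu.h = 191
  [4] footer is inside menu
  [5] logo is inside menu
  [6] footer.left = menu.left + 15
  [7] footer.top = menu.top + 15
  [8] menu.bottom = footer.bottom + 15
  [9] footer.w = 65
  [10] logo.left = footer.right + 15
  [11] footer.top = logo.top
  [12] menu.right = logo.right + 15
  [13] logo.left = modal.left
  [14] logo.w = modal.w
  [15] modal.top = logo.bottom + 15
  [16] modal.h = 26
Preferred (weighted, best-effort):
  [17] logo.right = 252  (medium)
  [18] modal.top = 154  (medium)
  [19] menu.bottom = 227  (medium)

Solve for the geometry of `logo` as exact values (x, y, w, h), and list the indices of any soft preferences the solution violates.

logo = (x=111, y=51, w=141, h=103)
violated soft preferences: 18

1. logo.x = 111  [logo.left = footer.right + 15]
2. logo.y = 51  [footer.top = logo.top]
3. logo.w = 141  [menu.right = logo.right + 15]
4. logo.h = 103  [modal.top = logo.bottom + 15]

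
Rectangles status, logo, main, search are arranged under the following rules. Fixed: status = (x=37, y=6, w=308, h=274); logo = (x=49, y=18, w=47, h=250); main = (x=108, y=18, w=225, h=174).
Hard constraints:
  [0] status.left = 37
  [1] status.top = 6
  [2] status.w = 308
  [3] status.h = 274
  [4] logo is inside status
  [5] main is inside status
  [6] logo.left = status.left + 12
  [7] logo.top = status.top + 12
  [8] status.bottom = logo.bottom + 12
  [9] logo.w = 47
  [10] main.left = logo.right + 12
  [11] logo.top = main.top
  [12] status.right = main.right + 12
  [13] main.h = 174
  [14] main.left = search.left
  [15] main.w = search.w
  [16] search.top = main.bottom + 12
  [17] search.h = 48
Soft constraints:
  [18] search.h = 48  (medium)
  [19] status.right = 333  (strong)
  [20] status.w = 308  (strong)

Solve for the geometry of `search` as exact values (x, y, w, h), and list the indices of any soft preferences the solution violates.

search = (x=108, y=204, w=225, h=48)
violated soft preferences: 19

1. search.x = 108  [main.left = search.left]
2. search.w = 225  [main.w = search.w]
3. search.y = 204  [search.top = main.bottom + 12]
4. search.h = 48  [search.h = 48]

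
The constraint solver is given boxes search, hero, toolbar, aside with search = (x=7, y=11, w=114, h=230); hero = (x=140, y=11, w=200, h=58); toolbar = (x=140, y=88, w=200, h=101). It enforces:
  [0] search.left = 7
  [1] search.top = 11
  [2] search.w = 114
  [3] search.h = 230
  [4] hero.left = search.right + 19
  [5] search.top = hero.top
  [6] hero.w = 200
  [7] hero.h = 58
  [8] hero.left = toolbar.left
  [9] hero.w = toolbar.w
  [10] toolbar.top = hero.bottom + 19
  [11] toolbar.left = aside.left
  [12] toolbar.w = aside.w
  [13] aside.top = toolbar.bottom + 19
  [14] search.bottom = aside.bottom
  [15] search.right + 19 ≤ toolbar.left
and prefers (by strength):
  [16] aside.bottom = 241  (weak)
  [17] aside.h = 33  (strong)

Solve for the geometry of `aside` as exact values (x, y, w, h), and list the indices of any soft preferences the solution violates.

aside = (x=140, y=208, w=200, h=33)
violated soft preferences: none

1. aside.x = 140  [toolbar.left = aside.left]
2. aside.w = 200  [toolbar.w = aside.w]
3. aside.y = 208  [aside.top = toolbar.bottom + 19]
4. aside.h = 33  [search.bottom = aside.bottom]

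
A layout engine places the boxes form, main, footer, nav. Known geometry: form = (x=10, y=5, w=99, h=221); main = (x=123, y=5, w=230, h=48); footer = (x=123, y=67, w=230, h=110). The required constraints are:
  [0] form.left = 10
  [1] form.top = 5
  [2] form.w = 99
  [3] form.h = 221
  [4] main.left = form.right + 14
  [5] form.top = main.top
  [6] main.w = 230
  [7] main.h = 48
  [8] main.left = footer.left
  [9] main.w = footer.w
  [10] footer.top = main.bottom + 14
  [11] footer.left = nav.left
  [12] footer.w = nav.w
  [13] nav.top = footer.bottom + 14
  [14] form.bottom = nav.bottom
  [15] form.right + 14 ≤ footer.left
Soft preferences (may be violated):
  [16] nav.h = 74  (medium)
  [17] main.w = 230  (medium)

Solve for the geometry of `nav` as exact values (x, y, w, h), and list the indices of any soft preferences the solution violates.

1. nav.x = 123  [footer.left = nav.left]
2. nav.w = 230  [footer.w = nav.w]
3. nav.y = 191  [nav.top = footer.bottom + 14]
4. nav.h = 35  [form.bottom = nav.bottom]

nav = (x=123, y=191, w=230, h=35)
violated soft preferences: 16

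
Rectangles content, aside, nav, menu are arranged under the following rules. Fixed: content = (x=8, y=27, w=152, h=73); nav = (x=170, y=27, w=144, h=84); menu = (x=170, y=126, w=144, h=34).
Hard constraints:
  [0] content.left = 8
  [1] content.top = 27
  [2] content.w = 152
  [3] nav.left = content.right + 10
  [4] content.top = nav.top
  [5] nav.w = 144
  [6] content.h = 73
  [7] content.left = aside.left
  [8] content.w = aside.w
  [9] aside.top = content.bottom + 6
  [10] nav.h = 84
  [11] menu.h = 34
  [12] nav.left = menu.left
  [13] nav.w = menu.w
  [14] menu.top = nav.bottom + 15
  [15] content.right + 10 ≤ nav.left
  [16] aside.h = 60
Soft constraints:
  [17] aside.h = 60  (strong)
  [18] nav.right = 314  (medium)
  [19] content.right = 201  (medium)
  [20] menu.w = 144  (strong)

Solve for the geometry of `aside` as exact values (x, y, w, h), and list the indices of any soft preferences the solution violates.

1. aside.x = 8  [content.left = aside.left]
2. aside.w = 152  [content.w = aside.w]
3. aside.y = 106  [aside.top = content.bottom + 6]
4. aside.h = 60  [aside.h = 60]

aside = (x=8, y=106, w=152, h=60)
violated soft preferences: 19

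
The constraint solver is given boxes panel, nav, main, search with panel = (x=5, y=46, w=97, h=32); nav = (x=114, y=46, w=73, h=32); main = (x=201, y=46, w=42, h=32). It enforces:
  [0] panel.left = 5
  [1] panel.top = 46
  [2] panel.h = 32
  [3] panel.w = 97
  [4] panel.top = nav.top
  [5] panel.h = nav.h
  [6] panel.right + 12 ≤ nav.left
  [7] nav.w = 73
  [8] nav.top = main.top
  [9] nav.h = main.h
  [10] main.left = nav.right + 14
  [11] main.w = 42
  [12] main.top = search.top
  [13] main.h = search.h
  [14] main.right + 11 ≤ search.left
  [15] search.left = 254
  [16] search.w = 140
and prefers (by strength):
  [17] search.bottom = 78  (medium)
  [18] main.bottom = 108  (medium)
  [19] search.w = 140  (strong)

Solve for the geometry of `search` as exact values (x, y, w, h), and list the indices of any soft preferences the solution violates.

search = (x=254, y=46, w=140, h=32)
violated soft preferences: 18

1. search.y = 46  [main.top = search.top]
2. search.h = 32  [main.h = search.h]
3. search.x = 254  [search.left = 254]
4. search.w = 140  [search.w = 140]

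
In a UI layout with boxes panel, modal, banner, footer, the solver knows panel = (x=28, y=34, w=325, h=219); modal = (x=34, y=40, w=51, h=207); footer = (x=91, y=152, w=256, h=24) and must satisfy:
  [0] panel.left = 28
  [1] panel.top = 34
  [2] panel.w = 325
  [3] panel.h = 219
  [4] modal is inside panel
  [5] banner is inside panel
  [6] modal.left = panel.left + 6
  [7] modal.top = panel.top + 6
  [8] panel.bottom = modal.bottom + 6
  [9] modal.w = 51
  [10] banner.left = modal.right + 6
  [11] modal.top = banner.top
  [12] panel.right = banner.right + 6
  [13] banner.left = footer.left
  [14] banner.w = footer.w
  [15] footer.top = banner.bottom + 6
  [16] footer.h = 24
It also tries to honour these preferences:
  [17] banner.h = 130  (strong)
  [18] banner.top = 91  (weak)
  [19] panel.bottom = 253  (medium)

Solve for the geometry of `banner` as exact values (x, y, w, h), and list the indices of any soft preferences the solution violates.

1. banner.x = 91  [banner.left = modal.right + 6]
2. banner.y = 40  [modal.top = banner.top]
3. banner.w = 256  [panel.right = banner.right + 6]
4. banner.h = 106  [footer.top = banner.bottom + 6]

banner = (x=91, y=40, w=256, h=106)
violated soft preferences: 17, 18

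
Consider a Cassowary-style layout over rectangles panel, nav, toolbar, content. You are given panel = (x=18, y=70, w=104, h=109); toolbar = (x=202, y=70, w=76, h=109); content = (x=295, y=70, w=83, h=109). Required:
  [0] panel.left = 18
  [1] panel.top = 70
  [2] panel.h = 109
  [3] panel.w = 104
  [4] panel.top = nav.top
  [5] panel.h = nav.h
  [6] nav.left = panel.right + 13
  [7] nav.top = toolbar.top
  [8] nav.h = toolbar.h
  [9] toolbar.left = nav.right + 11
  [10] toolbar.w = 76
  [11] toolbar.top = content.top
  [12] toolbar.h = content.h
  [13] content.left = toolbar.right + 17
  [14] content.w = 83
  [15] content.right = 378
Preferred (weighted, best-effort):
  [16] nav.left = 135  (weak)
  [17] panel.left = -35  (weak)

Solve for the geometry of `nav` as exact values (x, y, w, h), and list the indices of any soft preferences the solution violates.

1. nav.y = 70  [panel.top = nav.top]
2. nav.h = 109  [panel.h = nav.h]
3. nav.x = 135  [nav.left = panel.right + 13]
4. nav.w = 56  [toolbar.left = nav.right + 11]

nav = (x=135, y=70, w=56, h=109)
violated soft preferences: 17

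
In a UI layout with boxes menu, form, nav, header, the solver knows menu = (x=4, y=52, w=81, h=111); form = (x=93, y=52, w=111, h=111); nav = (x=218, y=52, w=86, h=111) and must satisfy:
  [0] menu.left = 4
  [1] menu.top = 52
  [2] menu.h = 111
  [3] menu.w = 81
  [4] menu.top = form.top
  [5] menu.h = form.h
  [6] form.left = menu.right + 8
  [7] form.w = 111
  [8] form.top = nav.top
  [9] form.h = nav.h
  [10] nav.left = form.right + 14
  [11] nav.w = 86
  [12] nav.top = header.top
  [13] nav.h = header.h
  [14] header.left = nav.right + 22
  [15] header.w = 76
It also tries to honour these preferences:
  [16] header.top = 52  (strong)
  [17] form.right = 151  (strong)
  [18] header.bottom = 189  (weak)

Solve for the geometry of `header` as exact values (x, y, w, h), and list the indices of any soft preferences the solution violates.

header = (x=326, y=52, w=76, h=111)
violated soft preferences: 17, 18

1. header.y = 52  [nav.top = header.top]
2. header.h = 111  [nav.h = header.h]
3. header.x = 326  [header.left = nav.right + 22]
4. header.w = 76  [header.w = 76]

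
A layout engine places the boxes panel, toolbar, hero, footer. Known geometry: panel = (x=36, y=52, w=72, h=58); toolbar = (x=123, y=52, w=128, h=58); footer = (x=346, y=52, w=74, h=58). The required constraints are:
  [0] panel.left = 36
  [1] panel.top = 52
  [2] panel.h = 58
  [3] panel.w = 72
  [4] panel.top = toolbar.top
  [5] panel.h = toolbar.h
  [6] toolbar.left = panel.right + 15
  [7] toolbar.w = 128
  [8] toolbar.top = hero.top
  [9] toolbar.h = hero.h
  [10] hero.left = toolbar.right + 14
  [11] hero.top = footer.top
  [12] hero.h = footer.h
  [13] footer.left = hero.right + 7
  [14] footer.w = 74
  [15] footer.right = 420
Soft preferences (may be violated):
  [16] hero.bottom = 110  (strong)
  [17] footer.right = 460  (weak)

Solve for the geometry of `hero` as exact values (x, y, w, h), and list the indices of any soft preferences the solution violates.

1. hero.y = 52  [toolbar.top = hero.top]
2. hero.h = 58  [toolbar.h = hero.h]
3. hero.x = 265  [hero.left = toolbar.right + 14]
4. hero.w = 74  [footer.left = hero.right + 7]

hero = (x=265, y=52, w=74, h=58)
violated soft preferences: 17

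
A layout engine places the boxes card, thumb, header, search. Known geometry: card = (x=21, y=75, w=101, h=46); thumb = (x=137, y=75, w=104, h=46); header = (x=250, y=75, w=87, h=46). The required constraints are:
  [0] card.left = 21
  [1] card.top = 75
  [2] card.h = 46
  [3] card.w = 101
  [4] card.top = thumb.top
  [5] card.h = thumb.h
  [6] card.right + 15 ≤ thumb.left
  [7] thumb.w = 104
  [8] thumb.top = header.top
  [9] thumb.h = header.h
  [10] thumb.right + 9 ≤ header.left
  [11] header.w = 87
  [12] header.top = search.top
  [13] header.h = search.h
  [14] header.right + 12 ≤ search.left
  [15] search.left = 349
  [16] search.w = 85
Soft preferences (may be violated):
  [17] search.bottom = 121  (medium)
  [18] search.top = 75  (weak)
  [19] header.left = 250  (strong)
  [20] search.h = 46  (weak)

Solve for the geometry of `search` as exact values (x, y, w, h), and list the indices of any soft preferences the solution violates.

1. search.y = 75  [header.top = search.top]
2. search.h = 46  [header.h = search.h]
3. search.x = 349  [search.left = 349]
4. search.w = 85  [search.w = 85]

search = (x=349, y=75, w=85, h=46)
violated soft preferences: none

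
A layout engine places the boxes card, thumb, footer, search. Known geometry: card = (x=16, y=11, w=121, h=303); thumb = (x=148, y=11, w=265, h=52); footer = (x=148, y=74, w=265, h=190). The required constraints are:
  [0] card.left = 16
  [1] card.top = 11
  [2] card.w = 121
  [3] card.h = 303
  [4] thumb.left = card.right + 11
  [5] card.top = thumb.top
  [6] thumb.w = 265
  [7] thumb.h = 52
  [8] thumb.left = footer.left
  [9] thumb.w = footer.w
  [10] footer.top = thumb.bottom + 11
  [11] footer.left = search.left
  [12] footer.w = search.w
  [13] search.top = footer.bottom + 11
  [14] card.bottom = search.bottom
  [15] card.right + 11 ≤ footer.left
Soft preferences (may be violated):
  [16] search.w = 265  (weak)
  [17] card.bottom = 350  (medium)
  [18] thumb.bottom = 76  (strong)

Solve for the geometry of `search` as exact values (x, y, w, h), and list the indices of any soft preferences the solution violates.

1. search.x = 148  [footer.left = search.left]
2. search.w = 265  [footer.w = search.w]
3. search.y = 275  [search.top = footer.bottom + 11]
4. search.h = 39  [card.bottom = search.bottom]

search = (x=148, y=275, w=265, h=39)
violated soft preferences: 17, 18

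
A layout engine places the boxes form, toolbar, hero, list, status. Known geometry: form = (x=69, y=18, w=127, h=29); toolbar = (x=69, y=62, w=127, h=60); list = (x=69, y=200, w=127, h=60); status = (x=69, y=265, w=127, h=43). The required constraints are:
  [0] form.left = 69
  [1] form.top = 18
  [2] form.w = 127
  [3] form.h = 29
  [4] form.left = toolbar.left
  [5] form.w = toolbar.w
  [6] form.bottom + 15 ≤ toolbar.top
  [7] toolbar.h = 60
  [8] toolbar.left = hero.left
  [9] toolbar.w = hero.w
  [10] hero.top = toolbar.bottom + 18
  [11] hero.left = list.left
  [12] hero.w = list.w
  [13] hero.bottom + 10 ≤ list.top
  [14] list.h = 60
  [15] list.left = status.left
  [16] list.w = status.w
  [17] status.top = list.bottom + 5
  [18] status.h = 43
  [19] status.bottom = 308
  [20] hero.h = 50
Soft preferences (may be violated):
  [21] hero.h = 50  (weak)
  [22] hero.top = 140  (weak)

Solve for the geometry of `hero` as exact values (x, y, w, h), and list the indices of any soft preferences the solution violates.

hero = (x=69, y=140, w=127, h=50)
violated soft preferences: none

1. hero.x = 69  [toolbar.left = hero.left]
2. hero.w = 127  [toolbar.w = hero.w]
3. hero.y = 140  [hero.top = toolbar.bottom + 18]
4. hero.h = 50  [hero.h = 50]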